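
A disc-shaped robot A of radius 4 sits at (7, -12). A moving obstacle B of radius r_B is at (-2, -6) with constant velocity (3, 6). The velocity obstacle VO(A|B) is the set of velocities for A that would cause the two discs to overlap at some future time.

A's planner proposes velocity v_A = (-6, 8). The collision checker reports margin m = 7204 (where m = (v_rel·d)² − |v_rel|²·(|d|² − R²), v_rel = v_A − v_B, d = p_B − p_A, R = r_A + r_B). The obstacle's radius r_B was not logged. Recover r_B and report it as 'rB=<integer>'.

m = 7204
d = (-9, 6);  v_rel = (-9, 2),  |v_rel|² = 85
v_rel×d = (-9)·(6) − (2)·(-9) = -36
since m = R²·85 − (-36)²:  R² = (1296 + 7204) / 85 = 100
R = √100 = 10  ⇒  r_B = 10 − 4 = 6

rB=6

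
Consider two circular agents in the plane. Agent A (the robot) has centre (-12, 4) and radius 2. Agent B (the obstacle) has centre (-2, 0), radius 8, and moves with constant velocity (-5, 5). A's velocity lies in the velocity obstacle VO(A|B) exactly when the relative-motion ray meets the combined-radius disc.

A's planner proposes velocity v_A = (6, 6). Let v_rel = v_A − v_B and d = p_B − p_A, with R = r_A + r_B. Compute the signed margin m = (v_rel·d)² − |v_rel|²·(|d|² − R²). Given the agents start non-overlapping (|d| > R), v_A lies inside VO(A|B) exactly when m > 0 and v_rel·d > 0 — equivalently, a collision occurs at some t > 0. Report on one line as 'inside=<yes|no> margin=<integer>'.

d = (10, -4),  |d|² = 116;  R = 2+8 = 10,  c = 116−10² = 16
v_rel = (11, 1),  |v_rel|² = 122;  v_rel·d = (11)·(10) + (1)·(-4) = 106
122·t² − 212·t + 16 = 0  ⇒  m = 106² − 122·16 = 9284
m = 9284 > 0,  v_rel·d = 106 > 0  ⇒  inside

inside=yes margin=9284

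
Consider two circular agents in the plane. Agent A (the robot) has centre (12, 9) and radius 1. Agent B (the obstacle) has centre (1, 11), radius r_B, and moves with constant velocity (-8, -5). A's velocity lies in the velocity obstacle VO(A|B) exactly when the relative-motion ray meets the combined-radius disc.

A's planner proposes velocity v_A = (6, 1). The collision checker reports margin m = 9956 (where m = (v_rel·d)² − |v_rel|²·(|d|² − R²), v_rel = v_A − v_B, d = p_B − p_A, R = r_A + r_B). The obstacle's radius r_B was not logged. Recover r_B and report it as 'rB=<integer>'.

m = 9956
d = (-11, 2);  v_rel = (14, 6),  |v_rel|² = 232
v_rel×d = (14)·(2) − (6)·(-11) = 94
since m = R²·232 − 94²:  R² = (8836 + 9956) / 232 = 81
R = √81 = 9  ⇒  r_B = 9 − 1 = 8

rB=8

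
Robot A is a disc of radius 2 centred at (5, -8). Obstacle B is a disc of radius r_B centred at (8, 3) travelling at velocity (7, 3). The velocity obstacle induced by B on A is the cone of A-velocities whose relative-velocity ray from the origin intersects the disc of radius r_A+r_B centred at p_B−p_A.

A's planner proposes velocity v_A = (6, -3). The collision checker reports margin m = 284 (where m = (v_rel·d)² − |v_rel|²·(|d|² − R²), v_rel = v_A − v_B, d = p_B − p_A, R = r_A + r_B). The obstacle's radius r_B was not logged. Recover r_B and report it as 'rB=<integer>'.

m = 284
d = (3, 11);  v_rel = (-1, -6),  |v_rel|² = 37
v_rel×d = (-1)·(11) − (-6)·(3) = 7
since m = R²·37 − 7²:  R² = (49 + 284) / 37 = 9
R = √9 = 3  ⇒  r_B = 3 − 2 = 1

rB=1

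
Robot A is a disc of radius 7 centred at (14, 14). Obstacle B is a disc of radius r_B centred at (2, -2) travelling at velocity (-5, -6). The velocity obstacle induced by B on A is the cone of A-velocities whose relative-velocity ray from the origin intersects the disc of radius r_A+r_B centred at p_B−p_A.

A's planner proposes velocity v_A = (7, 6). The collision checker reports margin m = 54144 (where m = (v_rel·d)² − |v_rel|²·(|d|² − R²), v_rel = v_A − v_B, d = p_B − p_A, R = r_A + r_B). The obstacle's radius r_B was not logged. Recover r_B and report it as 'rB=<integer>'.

m = 54144
d = (-12, -16);  v_rel = (12, 12),  |v_rel|² = 288
v_rel×d = (12)·(-16) − (12)·(-12) = -48
since m = R²·288 − (-48)²:  R² = (2304 + 54144) / 288 = 196
R = √196 = 14  ⇒  r_B = 14 − 7 = 7

rB=7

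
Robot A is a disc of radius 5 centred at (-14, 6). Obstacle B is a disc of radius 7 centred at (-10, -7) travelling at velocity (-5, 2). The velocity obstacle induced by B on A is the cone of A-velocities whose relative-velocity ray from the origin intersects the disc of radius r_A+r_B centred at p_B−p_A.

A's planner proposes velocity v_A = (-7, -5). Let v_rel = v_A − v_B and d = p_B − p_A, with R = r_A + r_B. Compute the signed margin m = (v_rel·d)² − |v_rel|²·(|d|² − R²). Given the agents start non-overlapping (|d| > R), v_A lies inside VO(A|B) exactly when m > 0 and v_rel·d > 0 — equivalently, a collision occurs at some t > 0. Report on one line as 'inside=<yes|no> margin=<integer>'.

d = (4, -13),  |d|² = 185;  R = 5+7 = 12,  c = 185−12² = 41
v_rel = (-2, -7),  |v_rel|² = 53;  v_rel·d = (-2)·(4) + (-7)·(-13) = 83
53·t² − 166·t + 41 = 0  ⇒  m = 83² − 53·41 = 4716
m = 4716 > 0,  v_rel·d = 83 > 0  ⇒  inside

inside=yes margin=4716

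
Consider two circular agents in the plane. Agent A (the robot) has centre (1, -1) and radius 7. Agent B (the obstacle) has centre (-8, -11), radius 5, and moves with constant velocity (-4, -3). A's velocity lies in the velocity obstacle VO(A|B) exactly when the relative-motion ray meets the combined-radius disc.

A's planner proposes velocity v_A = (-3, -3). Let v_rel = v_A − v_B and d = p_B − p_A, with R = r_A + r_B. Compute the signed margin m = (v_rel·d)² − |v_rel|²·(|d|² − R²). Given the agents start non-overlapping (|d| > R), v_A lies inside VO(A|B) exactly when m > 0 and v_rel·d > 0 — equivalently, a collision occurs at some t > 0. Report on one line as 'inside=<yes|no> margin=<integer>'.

d = (-9, -10),  |d|² = 181;  R = 7+5 = 12,  c = 181−12² = 37
v_rel = (1, 0),  |v_rel|² = 1;  v_rel·d = (1)·(-9) + (0)·(-10) = -9
1·t² + 18·t + 37 = 0  ⇒  m = (-9)² − 1·37 = 44
m = 44 > 0,  v_rel·d = -9 < 0  ⇒  outside

inside=no margin=44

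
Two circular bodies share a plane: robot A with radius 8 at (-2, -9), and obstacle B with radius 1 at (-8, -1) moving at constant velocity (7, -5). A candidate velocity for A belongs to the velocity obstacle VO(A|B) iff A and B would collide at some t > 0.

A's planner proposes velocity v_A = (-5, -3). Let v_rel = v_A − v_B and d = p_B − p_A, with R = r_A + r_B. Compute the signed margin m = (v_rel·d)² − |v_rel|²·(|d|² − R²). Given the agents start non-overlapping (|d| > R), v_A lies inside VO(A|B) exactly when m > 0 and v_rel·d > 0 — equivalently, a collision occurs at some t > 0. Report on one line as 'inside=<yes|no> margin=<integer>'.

d = (-6, 8),  |d|² = 100;  R = 8+1 = 9,  c = 100−9² = 19
v_rel = (-12, 2),  |v_rel|² = 148;  v_rel·d = (-12)·(-6) + (2)·(8) = 88
148·t² − 176·t + 19 = 0  ⇒  m = 88² − 148·19 = 4932
m = 4932 > 0,  v_rel·d = 88 > 0  ⇒  inside

inside=yes margin=4932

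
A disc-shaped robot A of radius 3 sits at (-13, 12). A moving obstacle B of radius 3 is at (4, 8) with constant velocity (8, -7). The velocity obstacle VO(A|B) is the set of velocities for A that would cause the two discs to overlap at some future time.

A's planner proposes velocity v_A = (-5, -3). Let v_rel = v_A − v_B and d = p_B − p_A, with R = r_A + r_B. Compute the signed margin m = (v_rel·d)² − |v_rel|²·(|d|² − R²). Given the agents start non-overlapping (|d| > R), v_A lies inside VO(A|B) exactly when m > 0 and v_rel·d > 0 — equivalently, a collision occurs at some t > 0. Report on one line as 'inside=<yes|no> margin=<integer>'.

d = (17, -4),  |d|² = 305;  R = 3+3 = 6,  c = 305−6² = 269
v_rel = (-13, 4),  |v_rel|² = 185;  v_rel·d = (-13)·(17) + (4)·(-4) = -237
185·t² + 474·t + 269 = 0  ⇒  m = (-237)² − 185·269 = 6404
m = 6404 > 0,  v_rel·d = -237 < 0  ⇒  outside

inside=no margin=6404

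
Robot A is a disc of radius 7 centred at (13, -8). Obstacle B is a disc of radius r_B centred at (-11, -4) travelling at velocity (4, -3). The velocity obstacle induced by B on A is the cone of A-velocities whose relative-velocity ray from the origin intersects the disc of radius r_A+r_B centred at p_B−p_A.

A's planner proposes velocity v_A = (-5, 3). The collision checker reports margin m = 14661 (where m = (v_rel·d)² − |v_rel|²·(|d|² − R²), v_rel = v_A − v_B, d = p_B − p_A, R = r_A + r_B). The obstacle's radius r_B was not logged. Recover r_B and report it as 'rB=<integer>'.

m = 14661
d = (-24, 4);  v_rel = (-9, 6),  |v_rel|² = 117
v_rel×d = (-9)·(4) − (6)·(-24) = 108
since m = R²·117 − 108²:  R² = (11664 + 14661) / 117 = 225
R = √225 = 15  ⇒  r_B = 15 − 7 = 8

rB=8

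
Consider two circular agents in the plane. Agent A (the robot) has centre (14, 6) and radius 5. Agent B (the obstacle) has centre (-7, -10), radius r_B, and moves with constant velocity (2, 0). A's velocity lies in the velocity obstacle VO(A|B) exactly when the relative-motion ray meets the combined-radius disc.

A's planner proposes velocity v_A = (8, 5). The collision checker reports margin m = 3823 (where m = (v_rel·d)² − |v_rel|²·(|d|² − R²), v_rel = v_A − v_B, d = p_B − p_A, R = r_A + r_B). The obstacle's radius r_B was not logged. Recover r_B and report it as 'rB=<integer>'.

m = 3823
d = (-21, -16);  v_rel = (6, 5),  |v_rel|² = 61
v_rel×d = (6)·(-16) − (5)·(-21) = 9
since m = R²·61 − 9²:  R² = (81 + 3823) / 61 = 64
R = √64 = 8  ⇒  r_B = 8 − 5 = 3

rB=3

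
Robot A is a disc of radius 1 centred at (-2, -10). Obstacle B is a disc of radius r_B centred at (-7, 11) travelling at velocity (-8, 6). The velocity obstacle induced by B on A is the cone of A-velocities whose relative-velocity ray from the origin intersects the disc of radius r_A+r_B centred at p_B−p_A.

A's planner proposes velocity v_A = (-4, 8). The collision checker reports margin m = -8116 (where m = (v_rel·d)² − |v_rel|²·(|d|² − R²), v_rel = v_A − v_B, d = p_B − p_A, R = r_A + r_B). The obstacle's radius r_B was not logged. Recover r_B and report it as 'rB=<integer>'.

m = -8116
d = (-5, 21);  v_rel = (4, 2),  |v_rel|² = 20
v_rel×d = (4)·(21) − (2)·(-5) = 94
since m = R²·20 − 94²:  R² = (8836 + -8116) / 20 = 36
R = √36 = 6  ⇒  r_B = 6 − 1 = 5

rB=5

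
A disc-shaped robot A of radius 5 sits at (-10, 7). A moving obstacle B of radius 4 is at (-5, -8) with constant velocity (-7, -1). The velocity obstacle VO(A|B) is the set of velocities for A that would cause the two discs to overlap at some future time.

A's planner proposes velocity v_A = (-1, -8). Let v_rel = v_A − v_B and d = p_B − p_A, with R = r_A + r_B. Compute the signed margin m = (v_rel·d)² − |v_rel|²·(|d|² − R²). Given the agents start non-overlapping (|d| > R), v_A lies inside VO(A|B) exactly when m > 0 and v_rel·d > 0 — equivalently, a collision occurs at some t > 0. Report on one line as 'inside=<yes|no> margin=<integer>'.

d = (5, -15),  |d|² = 250;  R = 5+4 = 9,  c = 250−9² = 169
v_rel = (6, -7),  |v_rel|² = 85;  v_rel·d = (6)·(5) + (-7)·(-15) = 135
85·t² − 270·t + 169 = 0  ⇒  m = 135² − 85·169 = 3860
m = 3860 > 0,  v_rel·d = 135 > 0  ⇒  inside

inside=yes margin=3860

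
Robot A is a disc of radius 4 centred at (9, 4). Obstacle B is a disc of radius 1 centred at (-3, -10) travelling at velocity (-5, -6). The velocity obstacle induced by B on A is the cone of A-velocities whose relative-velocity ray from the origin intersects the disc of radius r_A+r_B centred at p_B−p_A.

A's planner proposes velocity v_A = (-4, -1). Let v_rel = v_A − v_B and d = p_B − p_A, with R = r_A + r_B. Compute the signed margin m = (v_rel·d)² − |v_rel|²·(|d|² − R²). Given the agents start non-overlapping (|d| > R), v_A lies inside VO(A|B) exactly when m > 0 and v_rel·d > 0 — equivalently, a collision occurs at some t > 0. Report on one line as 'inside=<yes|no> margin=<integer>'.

d = (-12, -14),  |d|² = 340;  R = 4+1 = 5,  c = 340−5² = 315
v_rel = (1, 5),  |v_rel|² = 26;  v_rel·d = (1)·(-12) + (5)·(-14) = -82
26·t² + 164·t + 315 = 0  ⇒  m = (-82)² − 26·315 = -1466
m = -1466 < 0,  v_rel·d = -82 < 0  ⇒  outside

inside=no margin=-1466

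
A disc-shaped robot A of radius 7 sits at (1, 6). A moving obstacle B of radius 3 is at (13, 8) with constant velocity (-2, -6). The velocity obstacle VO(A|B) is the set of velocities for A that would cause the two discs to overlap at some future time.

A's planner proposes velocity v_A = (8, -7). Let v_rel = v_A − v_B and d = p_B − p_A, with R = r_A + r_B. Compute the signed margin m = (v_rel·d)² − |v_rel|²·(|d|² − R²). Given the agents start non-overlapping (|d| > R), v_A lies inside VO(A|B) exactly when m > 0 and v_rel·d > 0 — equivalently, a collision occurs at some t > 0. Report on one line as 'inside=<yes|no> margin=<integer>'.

d = (12, 2),  |d|² = 148;  R = 7+3 = 10,  c = 148−10² = 48
v_rel = (10, -1),  |v_rel|² = 101;  v_rel·d = (10)·(12) + (-1)·(2) = 118
101·t² − 236·t + 48 = 0  ⇒  m = 118² − 101·48 = 9076
m = 9076 > 0,  v_rel·d = 118 > 0  ⇒  inside

inside=yes margin=9076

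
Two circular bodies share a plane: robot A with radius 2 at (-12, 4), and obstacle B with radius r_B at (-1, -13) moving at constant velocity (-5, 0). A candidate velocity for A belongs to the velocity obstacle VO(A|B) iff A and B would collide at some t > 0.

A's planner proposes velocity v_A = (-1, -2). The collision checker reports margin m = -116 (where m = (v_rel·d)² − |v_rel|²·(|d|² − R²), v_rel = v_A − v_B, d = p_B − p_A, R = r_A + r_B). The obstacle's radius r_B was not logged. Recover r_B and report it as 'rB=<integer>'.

m = -116
d = (11, -17);  v_rel = (4, -2),  |v_rel|² = 20
v_rel×d = (4)·(-17) − (-2)·(11) = -46
since m = R²·20 − (-46)²:  R² = (2116 + -116) / 20 = 100
R = √100 = 10  ⇒  r_B = 10 − 2 = 8

rB=8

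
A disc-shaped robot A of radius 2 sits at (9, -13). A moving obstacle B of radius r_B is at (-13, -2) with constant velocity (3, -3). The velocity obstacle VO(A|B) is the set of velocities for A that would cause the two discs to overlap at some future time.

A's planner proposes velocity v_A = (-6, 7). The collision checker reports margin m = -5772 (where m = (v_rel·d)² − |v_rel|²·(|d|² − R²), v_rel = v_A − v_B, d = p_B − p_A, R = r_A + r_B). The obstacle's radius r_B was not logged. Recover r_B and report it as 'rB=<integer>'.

m = -5772
d = (-22, 11);  v_rel = (-9, 10),  |v_rel|² = 181
v_rel×d = (-9)·(11) − (10)·(-22) = 121
since m = R²·181 − 121²:  R² = (14641 + -5772) / 181 = 49
R = √49 = 7  ⇒  r_B = 7 − 2 = 5

rB=5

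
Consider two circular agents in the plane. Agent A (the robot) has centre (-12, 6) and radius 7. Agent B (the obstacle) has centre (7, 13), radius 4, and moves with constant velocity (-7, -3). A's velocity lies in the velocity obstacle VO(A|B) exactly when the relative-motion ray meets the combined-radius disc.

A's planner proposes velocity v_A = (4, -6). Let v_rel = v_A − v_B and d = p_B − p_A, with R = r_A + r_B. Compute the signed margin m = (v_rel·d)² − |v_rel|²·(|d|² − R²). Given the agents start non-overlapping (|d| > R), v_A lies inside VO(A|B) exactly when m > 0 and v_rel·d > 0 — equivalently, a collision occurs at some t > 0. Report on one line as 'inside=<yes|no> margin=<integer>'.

d = (19, 7),  |d|² = 410;  R = 7+4 = 11,  c = 410−11² = 289
v_rel = (11, -3),  |v_rel|² = 130;  v_rel·d = (11)·(19) + (-3)·(7) = 188
130·t² − 376·t + 289 = 0  ⇒  m = 188² − 130·289 = -2226
m = -2226 < 0,  v_rel·d = 188 > 0  ⇒  outside

inside=no margin=-2226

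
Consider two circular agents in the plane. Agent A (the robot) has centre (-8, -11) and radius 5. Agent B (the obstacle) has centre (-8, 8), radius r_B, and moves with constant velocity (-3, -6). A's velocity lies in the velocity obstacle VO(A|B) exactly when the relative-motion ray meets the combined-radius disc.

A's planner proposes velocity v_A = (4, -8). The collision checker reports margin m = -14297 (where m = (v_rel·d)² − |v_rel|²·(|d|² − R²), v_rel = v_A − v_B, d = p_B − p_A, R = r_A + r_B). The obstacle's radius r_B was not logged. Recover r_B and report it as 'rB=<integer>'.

m = -14297
d = (0, 19);  v_rel = (7, -2),  |v_rel|² = 53
v_rel×d = (7)·(19) − (-2)·(0) = 133
since m = R²·53 − 133²:  R² = (17689 + -14297) / 53 = 64
R = √64 = 8  ⇒  r_B = 8 − 5 = 3

rB=3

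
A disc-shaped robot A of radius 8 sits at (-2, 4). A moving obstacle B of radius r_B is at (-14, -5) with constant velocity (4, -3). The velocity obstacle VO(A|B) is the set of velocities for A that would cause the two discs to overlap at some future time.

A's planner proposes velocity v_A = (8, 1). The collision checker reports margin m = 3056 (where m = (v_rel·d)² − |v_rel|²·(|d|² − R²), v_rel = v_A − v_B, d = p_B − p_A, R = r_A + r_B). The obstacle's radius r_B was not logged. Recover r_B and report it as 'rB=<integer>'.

m = 3056
d = (-12, -9);  v_rel = (4, 4),  |v_rel|² = 32
v_rel×d = (4)·(-9) − (4)·(-12) = 12
since m = R²·32 − 12²:  R² = (144 + 3056) / 32 = 100
R = √100 = 10  ⇒  r_B = 10 − 8 = 2

rB=2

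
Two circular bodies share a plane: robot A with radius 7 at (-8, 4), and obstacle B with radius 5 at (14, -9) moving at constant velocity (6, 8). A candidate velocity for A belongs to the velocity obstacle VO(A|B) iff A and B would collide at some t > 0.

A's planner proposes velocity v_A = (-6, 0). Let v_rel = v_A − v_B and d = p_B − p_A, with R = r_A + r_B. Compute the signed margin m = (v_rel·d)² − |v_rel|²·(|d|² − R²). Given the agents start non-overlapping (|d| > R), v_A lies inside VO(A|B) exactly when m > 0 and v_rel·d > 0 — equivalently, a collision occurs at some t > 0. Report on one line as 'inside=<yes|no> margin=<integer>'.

d = (22, -13),  |d|² = 653;  R = 7+5 = 12,  c = 653−12² = 509
v_rel = (-12, -8),  |v_rel|² = 208;  v_rel·d = (-12)·(22) + (-8)·(-13) = -160
208·t² + 320·t + 509 = 0  ⇒  m = (-160)² − 208·509 = -80272
m = -80272 < 0,  v_rel·d = -160 < 0  ⇒  outside

inside=no margin=-80272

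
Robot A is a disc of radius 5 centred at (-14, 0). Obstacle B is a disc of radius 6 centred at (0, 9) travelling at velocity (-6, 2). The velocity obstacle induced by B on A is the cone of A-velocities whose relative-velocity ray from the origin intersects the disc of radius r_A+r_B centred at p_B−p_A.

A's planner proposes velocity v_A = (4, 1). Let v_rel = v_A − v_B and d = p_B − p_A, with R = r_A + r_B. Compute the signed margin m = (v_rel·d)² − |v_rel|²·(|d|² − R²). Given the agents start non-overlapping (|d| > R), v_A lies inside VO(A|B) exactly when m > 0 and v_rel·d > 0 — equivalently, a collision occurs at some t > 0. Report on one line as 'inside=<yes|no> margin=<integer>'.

d = (14, 9),  |d|² = 277;  R = 5+6 = 11,  c = 277−11² = 156
v_rel = (10, -1),  |v_rel|² = 101;  v_rel·d = (10)·(14) + (-1)·(9) = 131
101·t² − 262·t + 156 = 0  ⇒  m = 131² − 101·156 = 1405
m = 1405 > 0,  v_rel·d = 131 > 0  ⇒  inside

inside=yes margin=1405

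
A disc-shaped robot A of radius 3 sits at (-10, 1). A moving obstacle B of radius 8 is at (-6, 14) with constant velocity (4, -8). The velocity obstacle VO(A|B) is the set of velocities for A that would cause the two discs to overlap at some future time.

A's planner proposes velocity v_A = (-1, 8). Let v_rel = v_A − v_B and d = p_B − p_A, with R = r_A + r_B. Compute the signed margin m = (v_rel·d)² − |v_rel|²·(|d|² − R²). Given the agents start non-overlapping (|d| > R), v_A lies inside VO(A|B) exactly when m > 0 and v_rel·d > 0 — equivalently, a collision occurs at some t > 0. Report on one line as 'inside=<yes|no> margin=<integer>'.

d = (4, 13),  |d|² = 185;  R = 3+8 = 11,  c = 185−11² = 64
v_rel = (-5, 16),  |v_rel|² = 281;  v_rel·d = (-5)·(4) + (16)·(13) = 188
281·t² − 376·t + 64 = 0  ⇒  m = 188² − 281·64 = 17360
m = 17360 > 0,  v_rel·d = 188 > 0  ⇒  inside

inside=yes margin=17360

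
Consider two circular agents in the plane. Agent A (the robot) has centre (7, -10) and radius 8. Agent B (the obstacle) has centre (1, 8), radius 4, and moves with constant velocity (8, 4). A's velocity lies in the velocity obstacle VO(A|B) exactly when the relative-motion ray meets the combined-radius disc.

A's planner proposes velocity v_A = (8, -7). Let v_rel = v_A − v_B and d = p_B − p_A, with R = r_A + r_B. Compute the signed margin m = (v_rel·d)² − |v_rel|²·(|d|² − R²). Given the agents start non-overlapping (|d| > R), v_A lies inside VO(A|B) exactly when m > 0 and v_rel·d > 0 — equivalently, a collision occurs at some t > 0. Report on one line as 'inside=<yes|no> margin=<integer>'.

d = (-6, 18),  |d|² = 360;  R = 8+4 = 12,  c = 360−12² = 216
v_rel = (0, -11),  |v_rel|² = 121;  v_rel·d = (0)·(-6) + (-11)·(18) = -198
121·t² + 396·t + 216 = 0  ⇒  m = (-198)² − 121·216 = 13068
m = 13068 > 0,  v_rel·d = -198 < 0  ⇒  outside

inside=no margin=13068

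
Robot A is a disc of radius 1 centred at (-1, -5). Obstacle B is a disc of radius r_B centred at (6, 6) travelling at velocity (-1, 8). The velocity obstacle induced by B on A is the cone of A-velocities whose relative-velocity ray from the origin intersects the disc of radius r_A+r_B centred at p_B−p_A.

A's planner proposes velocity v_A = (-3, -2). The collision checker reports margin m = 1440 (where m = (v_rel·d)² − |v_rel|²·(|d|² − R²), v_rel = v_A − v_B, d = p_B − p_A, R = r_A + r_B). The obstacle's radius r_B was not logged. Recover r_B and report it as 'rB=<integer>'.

m = 1440
d = (7, 11);  v_rel = (-2, -10),  |v_rel|² = 104
v_rel×d = (-2)·(11) − (-10)·(7) = 48
since m = R²·104 − 48²:  R² = (2304 + 1440) / 104 = 36
R = √36 = 6  ⇒  r_B = 6 − 1 = 5

rB=5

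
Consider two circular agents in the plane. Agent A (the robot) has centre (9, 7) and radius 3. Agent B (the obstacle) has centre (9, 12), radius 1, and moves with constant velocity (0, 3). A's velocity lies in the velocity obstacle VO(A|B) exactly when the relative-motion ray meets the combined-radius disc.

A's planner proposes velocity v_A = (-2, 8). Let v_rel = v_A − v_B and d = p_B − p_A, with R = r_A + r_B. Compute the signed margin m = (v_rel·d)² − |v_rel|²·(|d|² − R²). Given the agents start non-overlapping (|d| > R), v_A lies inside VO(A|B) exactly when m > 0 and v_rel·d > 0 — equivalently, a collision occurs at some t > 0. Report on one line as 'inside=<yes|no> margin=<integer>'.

d = (0, 5),  |d|² = 25;  R = 3+1 = 4,  c = 25−4² = 9
v_rel = (-2, 5),  |v_rel|² = 29;  v_rel·d = (-2)·(0) + (5)·(5) = 25
29·t² − 50·t + 9 = 0  ⇒  m = 25² − 29·9 = 364
m = 364 > 0,  v_rel·d = 25 > 0  ⇒  inside

inside=yes margin=364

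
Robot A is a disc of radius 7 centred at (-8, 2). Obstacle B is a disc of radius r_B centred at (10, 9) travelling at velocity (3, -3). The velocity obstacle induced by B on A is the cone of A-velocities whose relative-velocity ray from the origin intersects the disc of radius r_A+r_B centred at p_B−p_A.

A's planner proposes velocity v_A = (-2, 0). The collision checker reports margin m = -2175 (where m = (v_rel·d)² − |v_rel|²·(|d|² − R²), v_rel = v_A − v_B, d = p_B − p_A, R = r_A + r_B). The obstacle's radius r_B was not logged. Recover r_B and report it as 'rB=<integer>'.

m = -2175
d = (18, 7);  v_rel = (-5, 3),  |v_rel|² = 34
v_rel×d = (-5)·(7) − (3)·(18) = -89
since m = R²·34 − (-89)²:  R² = (7921 + -2175) / 34 = 169
R = √169 = 13  ⇒  r_B = 13 − 7 = 6

rB=6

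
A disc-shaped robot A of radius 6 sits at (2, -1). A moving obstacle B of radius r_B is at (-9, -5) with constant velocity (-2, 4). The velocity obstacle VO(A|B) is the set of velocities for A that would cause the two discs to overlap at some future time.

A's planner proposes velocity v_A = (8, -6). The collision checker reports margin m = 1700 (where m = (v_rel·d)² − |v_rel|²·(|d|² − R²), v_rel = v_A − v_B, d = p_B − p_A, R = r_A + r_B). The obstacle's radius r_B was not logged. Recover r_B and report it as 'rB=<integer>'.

m = 1700
d = (-11, -4);  v_rel = (10, -10),  |v_rel|² = 200
v_rel×d = (10)·(-4) − (-10)·(-11) = -150
since m = R²·200 − (-150)²:  R² = (22500 + 1700) / 200 = 121
R = √121 = 11  ⇒  r_B = 11 − 6 = 5

rB=5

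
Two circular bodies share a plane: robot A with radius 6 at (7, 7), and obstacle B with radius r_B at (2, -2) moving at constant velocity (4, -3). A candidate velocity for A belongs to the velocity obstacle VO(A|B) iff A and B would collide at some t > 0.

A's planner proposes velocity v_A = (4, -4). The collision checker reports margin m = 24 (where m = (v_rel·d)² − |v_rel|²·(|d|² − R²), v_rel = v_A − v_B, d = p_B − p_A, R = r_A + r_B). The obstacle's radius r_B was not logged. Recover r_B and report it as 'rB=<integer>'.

m = 24
d = (-5, -9);  v_rel = (0, -1),  |v_rel|² = 1
v_rel×d = (0)·(-9) − (-1)·(-5) = -5
since m = R²·1 − (-5)²:  R² = (25 + 24) / 1 = 49
R = √49 = 7  ⇒  r_B = 7 − 6 = 1

rB=1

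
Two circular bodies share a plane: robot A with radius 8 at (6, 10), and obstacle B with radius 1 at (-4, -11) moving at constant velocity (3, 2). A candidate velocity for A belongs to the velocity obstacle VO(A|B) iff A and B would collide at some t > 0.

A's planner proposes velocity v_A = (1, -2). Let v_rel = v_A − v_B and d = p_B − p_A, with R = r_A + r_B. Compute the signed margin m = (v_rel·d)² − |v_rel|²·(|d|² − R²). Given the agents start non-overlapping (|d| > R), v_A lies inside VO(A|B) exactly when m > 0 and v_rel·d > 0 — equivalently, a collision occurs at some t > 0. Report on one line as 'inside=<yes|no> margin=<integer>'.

d = (-10, -21),  |d|² = 541;  R = 8+1 = 9,  c = 541−9² = 460
v_rel = (-2, -4),  |v_rel|² = 20;  v_rel·d = (-2)·(-10) + (-4)·(-21) = 104
20·t² − 208·t + 460 = 0  ⇒  m = 104² − 20·460 = 1616
m = 1616 > 0,  v_rel·d = 104 > 0  ⇒  inside

inside=yes margin=1616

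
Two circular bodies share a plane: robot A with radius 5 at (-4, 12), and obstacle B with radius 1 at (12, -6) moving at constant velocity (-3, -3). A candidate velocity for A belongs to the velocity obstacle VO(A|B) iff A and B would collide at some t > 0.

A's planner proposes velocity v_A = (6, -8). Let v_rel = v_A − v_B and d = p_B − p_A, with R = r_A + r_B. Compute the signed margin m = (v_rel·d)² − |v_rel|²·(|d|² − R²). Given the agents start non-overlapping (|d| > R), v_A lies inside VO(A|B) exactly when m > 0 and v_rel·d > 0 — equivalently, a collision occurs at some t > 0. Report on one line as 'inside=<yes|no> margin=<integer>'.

d = (16, -18),  |d|² = 580;  R = 5+1 = 6,  c = 580−6² = 544
v_rel = (9, -5),  |v_rel|² = 106;  v_rel·d = (9)·(16) + (-5)·(-18) = 234
106·t² − 468·t + 544 = 0  ⇒  m = 234² − 106·544 = -2908
m = -2908 < 0,  v_rel·d = 234 > 0  ⇒  outside

inside=no margin=-2908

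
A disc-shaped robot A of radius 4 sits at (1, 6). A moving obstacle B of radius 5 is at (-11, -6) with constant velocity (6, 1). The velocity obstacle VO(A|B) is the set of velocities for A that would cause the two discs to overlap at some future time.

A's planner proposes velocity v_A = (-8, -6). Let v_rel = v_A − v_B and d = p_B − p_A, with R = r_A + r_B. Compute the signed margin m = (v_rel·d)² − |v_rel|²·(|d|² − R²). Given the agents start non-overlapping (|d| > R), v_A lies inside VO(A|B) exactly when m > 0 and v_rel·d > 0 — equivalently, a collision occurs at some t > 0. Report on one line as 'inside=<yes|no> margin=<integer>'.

d = (-12, -12),  |d|² = 288;  R = 4+5 = 9,  c = 288−9² = 207
v_rel = (-14, -7),  |v_rel|² = 245;  v_rel·d = (-14)·(-12) + (-7)·(-12) = 252
245·t² − 504·t + 207 = 0  ⇒  m = 252² − 245·207 = 12789
m = 12789 > 0,  v_rel·d = 252 > 0  ⇒  inside

inside=yes margin=12789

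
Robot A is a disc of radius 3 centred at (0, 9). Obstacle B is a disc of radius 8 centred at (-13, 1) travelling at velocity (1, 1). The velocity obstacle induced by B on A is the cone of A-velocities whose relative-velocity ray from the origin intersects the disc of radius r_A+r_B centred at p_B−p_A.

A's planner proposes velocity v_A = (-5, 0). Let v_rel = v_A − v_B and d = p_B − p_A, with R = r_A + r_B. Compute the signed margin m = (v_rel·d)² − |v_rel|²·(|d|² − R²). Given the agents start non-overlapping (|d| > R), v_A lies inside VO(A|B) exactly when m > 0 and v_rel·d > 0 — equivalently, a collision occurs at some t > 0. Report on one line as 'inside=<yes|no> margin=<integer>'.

d = (-13, -8),  |d|² = 233;  R = 3+8 = 11,  c = 233−11² = 112
v_rel = (-6, -1),  |v_rel|² = 37;  v_rel·d = (-6)·(-13) + (-1)·(-8) = 86
37·t² − 172·t + 112 = 0  ⇒  m = 86² − 37·112 = 3252
m = 3252 > 0,  v_rel·d = 86 > 0  ⇒  inside

inside=yes margin=3252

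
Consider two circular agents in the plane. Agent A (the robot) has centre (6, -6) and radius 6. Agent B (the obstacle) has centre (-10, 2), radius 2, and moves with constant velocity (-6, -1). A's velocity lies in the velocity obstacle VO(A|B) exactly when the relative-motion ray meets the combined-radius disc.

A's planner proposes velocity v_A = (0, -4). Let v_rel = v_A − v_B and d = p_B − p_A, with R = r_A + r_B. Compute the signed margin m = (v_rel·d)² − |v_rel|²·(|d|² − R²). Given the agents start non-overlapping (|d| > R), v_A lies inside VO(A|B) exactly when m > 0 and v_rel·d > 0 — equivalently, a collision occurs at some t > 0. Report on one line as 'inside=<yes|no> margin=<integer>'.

d = (-16, 8),  |d|² = 320;  R = 6+2 = 8,  c = 320−8² = 256
v_rel = (6, -3),  |v_rel|² = 45;  v_rel·d = (6)·(-16) + (-3)·(8) = -120
45·t² + 240·t + 256 = 0  ⇒  m = (-120)² − 45·256 = 2880
m = 2880 > 0,  v_rel·d = -120 < 0  ⇒  outside

inside=no margin=2880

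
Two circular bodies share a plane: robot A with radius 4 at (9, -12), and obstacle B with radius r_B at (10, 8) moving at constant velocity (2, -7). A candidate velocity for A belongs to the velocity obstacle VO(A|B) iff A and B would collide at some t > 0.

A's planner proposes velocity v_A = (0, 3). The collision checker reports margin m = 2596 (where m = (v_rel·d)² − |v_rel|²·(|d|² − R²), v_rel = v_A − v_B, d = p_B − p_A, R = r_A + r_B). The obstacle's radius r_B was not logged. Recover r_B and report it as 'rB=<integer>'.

m = 2596
d = (1, 20);  v_rel = (-2, 10),  |v_rel|² = 104
v_rel×d = (-2)·(20) − (10)·(1) = -50
since m = R²·104 − (-50)²:  R² = (2500 + 2596) / 104 = 49
R = √49 = 7  ⇒  r_B = 7 − 4 = 3

rB=3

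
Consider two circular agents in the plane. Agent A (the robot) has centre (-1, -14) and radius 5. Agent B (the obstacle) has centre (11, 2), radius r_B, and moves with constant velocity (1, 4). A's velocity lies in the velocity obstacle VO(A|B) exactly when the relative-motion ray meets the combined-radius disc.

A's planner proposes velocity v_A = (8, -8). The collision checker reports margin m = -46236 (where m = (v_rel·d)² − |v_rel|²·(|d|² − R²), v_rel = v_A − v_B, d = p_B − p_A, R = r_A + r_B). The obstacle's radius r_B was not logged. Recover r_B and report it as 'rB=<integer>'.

m = -46236
d = (12, 16);  v_rel = (7, -12),  |v_rel|² = 193
v_rel×d = (7)·(16) − (-12)·(12) = 256
since m = R²·193 − 256²:  R² = (65536 + -46236) / 193 = 100
R = √100 = 10  ⇒  r_B = 10 − 5 = 5

rB=5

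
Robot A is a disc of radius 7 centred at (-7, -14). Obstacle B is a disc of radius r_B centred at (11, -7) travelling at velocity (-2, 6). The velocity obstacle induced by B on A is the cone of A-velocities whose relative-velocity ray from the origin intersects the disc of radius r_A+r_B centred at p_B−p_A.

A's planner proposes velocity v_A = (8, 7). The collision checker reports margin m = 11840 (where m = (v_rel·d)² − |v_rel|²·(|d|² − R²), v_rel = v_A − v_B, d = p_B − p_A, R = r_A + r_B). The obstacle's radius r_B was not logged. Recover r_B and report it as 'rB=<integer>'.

m = 11840
d = (18, 7);  v_rel = (10, 1),  |v_rel|² = 101
v_rel×d = (10)·(7) − (1)·(18) = 52
since m = R²·101 − 52²:  R² = (2704 + 11840) / 101 = 144
R = √144 = 12  ⇒  r_B = 12 − 7 = 5

rB=5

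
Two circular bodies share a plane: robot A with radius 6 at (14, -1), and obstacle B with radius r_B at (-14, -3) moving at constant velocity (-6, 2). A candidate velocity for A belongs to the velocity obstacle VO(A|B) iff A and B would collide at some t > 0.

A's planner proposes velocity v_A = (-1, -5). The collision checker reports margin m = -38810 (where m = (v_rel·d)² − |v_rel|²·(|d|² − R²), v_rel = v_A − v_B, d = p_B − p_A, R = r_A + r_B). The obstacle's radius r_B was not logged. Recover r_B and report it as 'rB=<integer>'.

m = -38810
d = (-28, -2);  v_rel = (5, -7),  |v_rel|² = 74
v_rel×d = (5)·(-2) − (-7)·(-28) = -206
since m = R²·74 − (-206)²:  R² = (42436 + -38810) / 74 = 49
R = √49 = 7  ⇒  r_B = 7 − 6 = 1

rB=1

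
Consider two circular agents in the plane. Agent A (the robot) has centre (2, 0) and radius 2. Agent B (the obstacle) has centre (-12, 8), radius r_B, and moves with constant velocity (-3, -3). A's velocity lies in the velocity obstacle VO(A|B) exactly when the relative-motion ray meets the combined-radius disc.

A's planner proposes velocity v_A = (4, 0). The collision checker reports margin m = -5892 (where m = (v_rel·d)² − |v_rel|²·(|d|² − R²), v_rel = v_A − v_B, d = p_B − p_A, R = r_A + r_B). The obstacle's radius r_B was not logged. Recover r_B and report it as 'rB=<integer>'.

m = -5892
d = (-14, 8);  v_rel = (7, 3),  |v_rel|² = 58
v_rel×d = (7)·(8) − (3)·(-14) = 98
since m = R²·58 − 98²:  R² = (9604 + -5892) / 58 = 64
R = √64 = 8  ⇒  r_B = 8 − 2 = 6

rB=6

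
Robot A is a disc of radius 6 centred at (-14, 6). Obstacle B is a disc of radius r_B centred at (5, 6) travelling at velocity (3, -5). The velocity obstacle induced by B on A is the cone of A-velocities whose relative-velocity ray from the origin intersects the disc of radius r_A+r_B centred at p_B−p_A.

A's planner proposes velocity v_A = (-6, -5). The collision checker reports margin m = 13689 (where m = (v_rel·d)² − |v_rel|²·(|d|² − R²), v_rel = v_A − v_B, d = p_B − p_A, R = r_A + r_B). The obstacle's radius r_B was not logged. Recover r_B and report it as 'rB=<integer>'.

m = 13689
d = (19, 0);  v_rel = (-9, 0),  |v_rel|² = 81
v_rel×d = (-9)·(0) − (0)·(19) = 0
since m = R²·81 − 0²:  R² = (0 + 13689) / 81 = 169
R = √169 = 13  ⇒  r_B = 13 − 6 = 7

rB=7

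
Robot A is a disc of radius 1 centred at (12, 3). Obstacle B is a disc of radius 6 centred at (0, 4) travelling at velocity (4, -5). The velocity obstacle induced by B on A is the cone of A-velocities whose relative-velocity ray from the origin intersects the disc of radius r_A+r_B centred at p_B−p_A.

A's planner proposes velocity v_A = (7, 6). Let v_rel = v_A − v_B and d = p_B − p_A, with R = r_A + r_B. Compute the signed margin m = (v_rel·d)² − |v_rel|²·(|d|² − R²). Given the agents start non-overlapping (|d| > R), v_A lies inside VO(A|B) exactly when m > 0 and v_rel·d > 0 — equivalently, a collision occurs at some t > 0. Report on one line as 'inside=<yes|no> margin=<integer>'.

d = (-12, 1),  |d|² = 145;  R = 1+6 = 7,  c = 145−7² = 96
v_rel = (3, 11),  |v_rel|² = 130;  v_rel·d = (3)·(-12) + (11)·(1) = -25
130·t² + 50·t + 96 = 0  ⇒  m = (-25)² − 130·96 = -11855
m = -11855 < 0,  v_rel·d = -25 < 0  ⇒  outside

inside=no margin=-11855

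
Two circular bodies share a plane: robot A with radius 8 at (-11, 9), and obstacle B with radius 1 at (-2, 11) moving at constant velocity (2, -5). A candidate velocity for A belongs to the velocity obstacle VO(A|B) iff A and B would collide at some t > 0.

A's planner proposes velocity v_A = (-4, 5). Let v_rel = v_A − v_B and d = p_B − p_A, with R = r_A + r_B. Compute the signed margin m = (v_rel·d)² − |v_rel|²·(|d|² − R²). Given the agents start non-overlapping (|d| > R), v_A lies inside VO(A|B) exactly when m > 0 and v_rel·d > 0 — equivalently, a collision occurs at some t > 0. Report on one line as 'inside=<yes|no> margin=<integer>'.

d = (9, 2),  |d|² = 85;  R = 8+1 = 9,  c = 85−9² = 4
v_rel = (-6, 10),  |v_rel|² = 136;  v_rel·d = (-6)·(9) + (10)·(2) = -34
136·t² + 68·t + 4 = 0  ⇒  m = (-34)² − 136·4 = 612
m = 612 > 0,  v_rel·d = -34 < 0  ⇒  outside

inside=no margin=612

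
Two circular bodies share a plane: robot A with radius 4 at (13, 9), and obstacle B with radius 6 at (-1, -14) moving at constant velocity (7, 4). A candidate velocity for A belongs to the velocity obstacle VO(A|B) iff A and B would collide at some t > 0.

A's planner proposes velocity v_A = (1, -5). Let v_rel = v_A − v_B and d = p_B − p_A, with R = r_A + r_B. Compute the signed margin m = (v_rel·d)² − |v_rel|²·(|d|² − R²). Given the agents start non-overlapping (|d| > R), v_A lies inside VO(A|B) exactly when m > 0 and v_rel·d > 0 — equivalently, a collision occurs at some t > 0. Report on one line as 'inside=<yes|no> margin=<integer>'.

d = (-14, -23),  |d|² = 725;  R = 4+6 = 10,  c = 725−10² = 625
v_rel = (-6, -9),  |v_rel|² = 117;  v_rel·d = (-6)·(-14) + (-9)·(-23) = 291
117·t² − 582·t + 625 = 0  ⇒  m = 291² − 117·625 = 11556
m = 11556 > 0,  v_rel·d = 291 > 0  ⇒  inside

inside=yes margin=11556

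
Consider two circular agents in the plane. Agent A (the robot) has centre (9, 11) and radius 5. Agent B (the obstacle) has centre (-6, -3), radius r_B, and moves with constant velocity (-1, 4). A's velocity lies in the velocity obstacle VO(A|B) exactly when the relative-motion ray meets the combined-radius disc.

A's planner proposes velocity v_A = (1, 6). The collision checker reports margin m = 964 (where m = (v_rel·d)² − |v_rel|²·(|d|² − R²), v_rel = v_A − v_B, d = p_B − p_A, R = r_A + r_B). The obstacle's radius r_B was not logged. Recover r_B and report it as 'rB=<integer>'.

m = 964
d = (-15, -14);  v_rel = (2, 2),  |v_rel|² = 8
v_rel×d = (2)·(-14) − (2)·(-15) = 2
since m = R²·8 − 2²:  R² = (4 + 964) / 8 = 121
R = √121 = 11  ⇒  r_B = 11 − 5 = 6

rB=6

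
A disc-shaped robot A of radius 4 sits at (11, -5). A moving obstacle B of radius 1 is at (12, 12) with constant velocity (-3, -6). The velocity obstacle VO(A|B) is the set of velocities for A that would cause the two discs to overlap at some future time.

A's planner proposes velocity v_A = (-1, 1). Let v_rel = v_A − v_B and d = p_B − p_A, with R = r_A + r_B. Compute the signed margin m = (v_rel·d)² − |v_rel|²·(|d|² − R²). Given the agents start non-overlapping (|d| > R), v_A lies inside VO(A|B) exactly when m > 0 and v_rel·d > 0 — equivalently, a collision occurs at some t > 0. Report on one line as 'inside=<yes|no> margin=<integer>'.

d = (1, 17),  |d|² = 290;  R = 4+1 = 5,  c = 290−5² = 265
v_rel = (2, 7),  |v_rel|² = 53;  v_rel·d = (2)·(1) + (7)·(17) = 121
53·t² − 242·t + 265 = 0  ⇒  m = 121² − 53·265 = 596
m = 596 > 0,  v_rel·d = 121 > 0  ⇒  inside

inside=yes margin=596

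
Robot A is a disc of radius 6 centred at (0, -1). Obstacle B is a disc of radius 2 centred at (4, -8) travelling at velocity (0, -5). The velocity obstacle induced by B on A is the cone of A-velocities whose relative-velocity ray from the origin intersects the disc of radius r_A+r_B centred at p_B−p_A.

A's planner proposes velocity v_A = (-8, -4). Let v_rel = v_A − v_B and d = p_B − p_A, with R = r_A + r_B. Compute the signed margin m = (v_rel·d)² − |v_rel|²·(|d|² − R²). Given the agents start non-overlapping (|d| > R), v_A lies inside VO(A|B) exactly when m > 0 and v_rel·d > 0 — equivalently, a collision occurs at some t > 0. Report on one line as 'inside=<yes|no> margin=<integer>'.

d = (4, -7),  |d|² = 65;  R = 6+2 = 8,  c = 65−8² = 1
v_rel = (-8, 1),  |v_rel|² = 65;  v_rel·d = (-8)·(4) + (1)·(-7) = -39
65·t² + 78·t + 1 = 0  ⇒  m = (-39)² − 65·1 = 1456
m = 1456 > 0,  v_rel·d = -39 < 0  ⇒  outside

inside=no margin=1456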